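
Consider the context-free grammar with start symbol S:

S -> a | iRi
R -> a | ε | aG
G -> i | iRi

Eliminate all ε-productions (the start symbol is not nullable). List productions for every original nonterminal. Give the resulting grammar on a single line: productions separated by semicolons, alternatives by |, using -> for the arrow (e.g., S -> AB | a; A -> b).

S -> a | ii | iRi; G -> i | ii | iRi; R -> a | aG

Nullable set: {R}.
S -> iRi: R nullable, giving iRi | ii.
G -> iRi: R nullable, giving iRi | ii.
Drop R -> ε.
Unchanged (no nullable symbols): S -> a; G -> i; R -> a; R -> aG.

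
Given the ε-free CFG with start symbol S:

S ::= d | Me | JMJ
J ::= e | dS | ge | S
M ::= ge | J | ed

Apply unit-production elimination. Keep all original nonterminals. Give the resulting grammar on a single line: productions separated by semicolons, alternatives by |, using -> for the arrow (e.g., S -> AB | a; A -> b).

S -> d | Me | JMJ; J -> d | e | Me | dS | ge | JMJ; M -> d | e | Me | dS | ed | ge | JMJ

Unit productions: J->S, M->J.
Unit pairs (A ⇒* B via units): (J,S), (M,J), (M,S).
S: inherits non-unit rules of {S} → JMJ | Me | d.
J: inherits non-unit rules of {J, S} → JMJ | Me | d | dS | e | ge.
M: inherits non-unit rules of {J, M, S} → JMJ | Me | d | dS | e | ed | ge.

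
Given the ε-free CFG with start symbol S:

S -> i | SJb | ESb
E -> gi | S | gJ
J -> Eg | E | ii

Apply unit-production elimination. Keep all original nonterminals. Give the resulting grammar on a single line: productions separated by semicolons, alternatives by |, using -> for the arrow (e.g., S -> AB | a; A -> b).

Unit productions: E->S, J->E.
Unit pairs (A ⇒* B via units): (E,S), (J,E), (J,S).
S: inherits non-unit rules of {S} → ESb | SJb | i.
E: inherits non-unit rules of {E, S} → ESb | SJb | gJ | gi | i.
J: inherits non-unit rules of {E, J, S} → ESb | Eg | SJb | gJ | gi | i | ii.

S -> i | ESb | SJb; E -> i | gJ | gi | ESb | SJb; J -> i | Eg | gJ | gi | ii | ESb | SJb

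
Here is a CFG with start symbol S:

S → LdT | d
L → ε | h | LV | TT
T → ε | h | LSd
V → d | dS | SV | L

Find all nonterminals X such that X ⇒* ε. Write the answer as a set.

Directly nullable (have an ε-rule): {L, T}.
V is nullable via V -> L (every symbol on the right is already known nullable).
Not nullable: S — each has a terminal in every rule's right-hand side or depends on a non-nullable symbol.

{L, T, V}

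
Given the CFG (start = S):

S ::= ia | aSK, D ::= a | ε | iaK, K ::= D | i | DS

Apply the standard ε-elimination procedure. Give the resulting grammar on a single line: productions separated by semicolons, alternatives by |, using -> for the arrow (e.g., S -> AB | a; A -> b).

S -> aS | ia | aSK; D -> a | ia | iaK; K -> D | S | i | DS

Nullable set: {D, K}.
S -> aSK: K nullable, giving aS | aSK.
Drop D -> ε.
D -> iaK: K nullable, giving ia | iaK.
K -> D: D nullable, giving D.
K -> DS: D nullable, giving DS | S.
Unchanged (no nullable symbols): S -> ia; D -> a; K -> i.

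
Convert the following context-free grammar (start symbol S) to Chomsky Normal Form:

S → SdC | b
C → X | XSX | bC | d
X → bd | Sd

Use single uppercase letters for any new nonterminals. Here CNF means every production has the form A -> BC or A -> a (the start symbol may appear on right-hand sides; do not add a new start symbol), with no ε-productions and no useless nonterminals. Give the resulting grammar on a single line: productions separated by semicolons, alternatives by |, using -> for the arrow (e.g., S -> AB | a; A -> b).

S -> b | SE; A -> d; B -> b; C -> d | BA | BC | SA | XD; D -> SX; E -> AC; X -> BA | SA

No ε-productions.
After unit-elimination: S -> b | SdC; C -> d | Sd | bC | bd | XSX; X -> Sd | bd.
TERM: introduce B -> b, A -> d and substitute in every rule of length ≥2.
BIN: C -> XSX becomes C -> XD, D -> SX; S -> SAC becomes S -> SE, E -> AC.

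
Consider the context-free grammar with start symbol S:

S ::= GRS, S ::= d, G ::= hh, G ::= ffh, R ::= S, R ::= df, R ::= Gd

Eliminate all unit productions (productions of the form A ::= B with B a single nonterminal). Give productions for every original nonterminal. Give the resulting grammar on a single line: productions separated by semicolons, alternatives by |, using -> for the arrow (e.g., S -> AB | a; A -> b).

S -> d | GRS; G -> hh | ffh; R -> d | Gd | df | GRS

Unit productions: R->S.
Unit pairs (A ⇒* B via units): (R,S).
S: inherits non-unit rules of {S} → GRS | d.
G: inherits non-unit rules of {G} → ffh | hh.
R: inherits non-unit rules of {R, S} → GRS | Gd | d | df.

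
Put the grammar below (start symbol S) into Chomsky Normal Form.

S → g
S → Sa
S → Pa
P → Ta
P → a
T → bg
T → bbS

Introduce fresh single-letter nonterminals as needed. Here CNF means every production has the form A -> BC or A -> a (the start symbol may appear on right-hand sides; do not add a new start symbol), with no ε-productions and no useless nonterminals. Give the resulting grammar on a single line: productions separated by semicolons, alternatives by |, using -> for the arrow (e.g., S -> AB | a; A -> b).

S -> g | PA | SA; A -> a; B -> b; C -> g; D -> BS; P -> a | TA; T -> BC | BD

No ε-productions.
No unit productions to eliminate.
TERM: introduce A -> a, B -> b, C -> g and substitute in every rule of length ≥2.
BIN: T -> BBS becomes T -> BD, D -> BS.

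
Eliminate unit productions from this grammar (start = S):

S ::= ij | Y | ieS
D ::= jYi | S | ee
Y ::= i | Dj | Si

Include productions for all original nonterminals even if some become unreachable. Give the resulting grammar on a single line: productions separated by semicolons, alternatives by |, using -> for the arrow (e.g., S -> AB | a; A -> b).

S -> i | Dj | Si | ij | ieS; D -> i | Dj | Si | ee | ij | ieS | jYi; Y -> i | Dj | Si

Unit productions: D->S, S->Y.
Unit pairs (A ⇒* B via units): (D,S), (D,Y), (S,Y).
S: inherits non-unit rules of {S, Y} → Dj | Si | i | ieS | ij.
D: inherits non-unit rules of {D, S, Y} → Dj | Si | ee | i | ieS | ij | jYi.
Y: inherits non-unit rules of {Y} → Dj | Si | i.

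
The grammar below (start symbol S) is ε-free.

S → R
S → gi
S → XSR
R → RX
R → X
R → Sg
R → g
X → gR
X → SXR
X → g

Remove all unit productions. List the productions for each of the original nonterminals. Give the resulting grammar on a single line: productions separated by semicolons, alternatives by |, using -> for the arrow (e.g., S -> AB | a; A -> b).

Unit productions: R->X, S->R.
Unit pairs (A ⇒* B via units): (R,X), (S,R), (S,X).
S: inherits non-unit rules of {R, S, X} → RX | SXR | Sg | XSR | g | gR | gi.
R: inherits non-unit rules of {R, X} → RX | SXR | Sg | g | gR.
X: inherits non-unit rules of {X} → SXR | g | gR.

S -> g | RX | Sg | gR | gi | SXR | XSR; R -> g | RX | Sg | gR | SXR; X -> g | gR | SXR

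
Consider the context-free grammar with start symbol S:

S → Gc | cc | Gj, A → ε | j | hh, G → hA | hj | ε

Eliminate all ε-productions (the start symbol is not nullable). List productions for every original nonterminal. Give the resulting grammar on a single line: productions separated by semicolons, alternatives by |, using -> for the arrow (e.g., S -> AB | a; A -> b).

S -> c | j | Gc | Gj | cc; A -> j | hh; G -> h | hA | hj

Nullable set: {A, G}.
S -> Gc: G nullable, giving Gc | c.
S -> Gj: G nullable, giving Gj | j.
Drop A -> ε.
Drop G -> ε.
G -> hA: A nullable, giving h | hA.
Unchanged (no nullable symbols): S -> cc; A -> hh; A -> j; G -> hj.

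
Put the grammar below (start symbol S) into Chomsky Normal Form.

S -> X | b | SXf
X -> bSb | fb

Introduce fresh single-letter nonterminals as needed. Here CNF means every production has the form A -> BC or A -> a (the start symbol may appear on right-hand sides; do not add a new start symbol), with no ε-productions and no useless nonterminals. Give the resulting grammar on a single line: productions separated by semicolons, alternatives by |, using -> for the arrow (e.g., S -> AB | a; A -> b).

No ε-productions.
After unit-elimination: S -> b | fb | SXf | bSb; X -> fb | bSb.
TERM: introduce B -> b, A -> f and substitute in every rule of length ≥2.
BIN: S -> BSB becomes S -> BC, C -> SB; S -> SXA becomes S -> SD, D -> XA; X -> BSB becomes X -> BE, E -> SB.

S -> b | AB | BC | SD; A -> f; B -> b; C -> SB; D -> XA; E -> SB; X -> AB | BE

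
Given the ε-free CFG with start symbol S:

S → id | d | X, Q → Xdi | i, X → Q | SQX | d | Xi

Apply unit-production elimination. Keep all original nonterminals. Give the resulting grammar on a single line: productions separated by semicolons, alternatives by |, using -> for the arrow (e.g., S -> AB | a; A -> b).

Unit productions: S->X, X->Q.
Unit pairs (A ⇒* B via units): (S,Q), (S,X), (X,Q).
S: inherits non-unit rules of {Q, S, X} → SQX | Xdi | Xi | d | i | id.
Q: inherits non-unit rules of {Q} → Xdi | i.
X: inherits non-unit rules of {Q, X} → SQX | Xdi | Xi | d | i.

S -> d | i | Xi | id | SQX | Xdi; Q -> i | Xdi; X -> d | i | Xi | SQX | Xdi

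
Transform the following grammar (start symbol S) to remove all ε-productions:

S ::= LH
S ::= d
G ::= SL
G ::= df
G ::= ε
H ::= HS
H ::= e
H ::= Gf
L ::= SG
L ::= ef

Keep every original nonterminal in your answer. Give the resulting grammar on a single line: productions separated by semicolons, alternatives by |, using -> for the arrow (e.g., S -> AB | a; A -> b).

S -> d | LH; G -> SL | df; H -> e | f | Gf | HS; L -> S | SG | ef

Nullable set: {G}.
Drop G -> ε.
H -> Gf: G nullable, giving Gf | f.
L -> SG: G nullable, giving S | SG.
Unchanged (no nullable symbols): S -> LH; S -> d; G -> SL; G -> df; H -> HS; H -> e; L -> ef.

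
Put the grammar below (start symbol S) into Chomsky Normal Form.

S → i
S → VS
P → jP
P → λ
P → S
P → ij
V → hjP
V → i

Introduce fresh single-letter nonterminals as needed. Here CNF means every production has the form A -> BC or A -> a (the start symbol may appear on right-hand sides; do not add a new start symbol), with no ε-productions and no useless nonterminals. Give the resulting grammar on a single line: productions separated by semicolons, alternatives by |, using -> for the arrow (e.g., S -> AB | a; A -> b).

S -> i | VS; A -> i; B -> j; C -> h; D -> BP; P -> i | j | AB | BP | VS; V -> i | CB | CD

Nullable: {P}; after ε-elimination: S -> i | VS; P -> S | j | ij | jP; V -> i | hj | hjP.
After unit-elimination: S -> i | VS; P -> i | j | VS | ij | jP; V -> i | hj | hjP.
TERM: introduce C -> h, A -> i, B -> j and substitute in every rule of length ≥2.
BIN: V -> CBP becomes V -> CD, D -> BP.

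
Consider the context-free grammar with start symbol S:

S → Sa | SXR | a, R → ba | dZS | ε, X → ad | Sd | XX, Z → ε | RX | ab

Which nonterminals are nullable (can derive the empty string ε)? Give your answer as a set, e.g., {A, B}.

{R, Z}

Directly nullable (have an ε-rule): {R, Z}.
Not nullable: S, X — each has a terminal in every rule's right-hand side or depends on a non-nullable symbol.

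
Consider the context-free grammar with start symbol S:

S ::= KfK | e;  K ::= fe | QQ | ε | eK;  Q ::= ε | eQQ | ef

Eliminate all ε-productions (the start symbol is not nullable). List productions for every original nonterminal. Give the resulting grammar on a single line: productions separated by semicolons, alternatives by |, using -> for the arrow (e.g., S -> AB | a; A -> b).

Nullable set: {K, Q}.
S -> KfK: K, K nullable, giving Kf | KfK | f | fK.
Drop K -> ε.
K -> QQ: Q, Q nullable, giving Q | QQ.
K -> eK: K nullable, giving e | eK.
Drop Q -> ε.
Q -> eQQ: Q, Q nullable, giving e | eQ | eQQ.
Unchanged (no nullable symbols): S -> e; K -> fe; Q -> ef.

S -> e | f | Kf | fK | KfK; K -> Q | e | QQ | eK | fe; Q -> e | eQ | ef | eQQ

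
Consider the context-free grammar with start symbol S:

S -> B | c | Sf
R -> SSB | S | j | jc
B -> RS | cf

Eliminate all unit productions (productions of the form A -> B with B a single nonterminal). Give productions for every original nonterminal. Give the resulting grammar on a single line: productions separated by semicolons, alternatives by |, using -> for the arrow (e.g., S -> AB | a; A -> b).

Unit productions: R->S, S->B.
Unit pairs (A ⇒* B via units): (R,B), (R,S), (S,B).
S: inherits non-unit rules of {B, S} → RS | Sf | c | cf.
B: inherits non-unit rules of {B} → RS | cf.
R: inherits non-unit rules of {B, R, S} → RS | SSB | Sf | c | cf | j | jc.

S -> c | RS | Sf | cf; B -> RS | cf; R -> c | j | RS | Sf | cf | jc | SSB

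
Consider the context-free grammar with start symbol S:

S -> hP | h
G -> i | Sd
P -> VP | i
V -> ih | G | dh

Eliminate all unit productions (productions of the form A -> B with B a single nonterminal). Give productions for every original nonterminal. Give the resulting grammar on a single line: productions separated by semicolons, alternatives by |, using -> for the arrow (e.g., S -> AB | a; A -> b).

S -> h | hP; G -> i | Sd; P -> i | VP; V -> i | Sd | dh | ih

Unit productions: V->G.
Unit pairs (A ⇒* B via units): (V,G).
S: inherits non-unit rules of {S} → h | hP.
G: inherits non-unit rules of {G} → Sd | i.
P: inherits non-unit rules of {P} → VP | i.
V: inherits non-unit rules of {G, V} → Sd | dh | i | ih.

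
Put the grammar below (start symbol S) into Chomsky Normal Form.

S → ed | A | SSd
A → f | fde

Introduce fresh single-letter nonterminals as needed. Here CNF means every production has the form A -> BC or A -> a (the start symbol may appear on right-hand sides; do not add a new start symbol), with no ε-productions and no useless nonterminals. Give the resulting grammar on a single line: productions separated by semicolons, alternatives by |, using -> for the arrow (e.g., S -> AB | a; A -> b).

S -> f | BF | DC | SG; B -> f; C -> d; D -> e; F -> CD; G -> SC

No ε-productions.
After unit-elimination: S -> f | ed | SSd | fde; A -> f | fde.
TERM: introduce C -> d, D -> e, B -> f and substitute in every rule of length ≥2.
BIN: A -> BCD becomes A -> BE, E -> CD; S -> BCD becomes S -> BF, F -> CD; S -> SSC becomes S -> SG, G -> SC.
Drop unreachable/unproductive: A.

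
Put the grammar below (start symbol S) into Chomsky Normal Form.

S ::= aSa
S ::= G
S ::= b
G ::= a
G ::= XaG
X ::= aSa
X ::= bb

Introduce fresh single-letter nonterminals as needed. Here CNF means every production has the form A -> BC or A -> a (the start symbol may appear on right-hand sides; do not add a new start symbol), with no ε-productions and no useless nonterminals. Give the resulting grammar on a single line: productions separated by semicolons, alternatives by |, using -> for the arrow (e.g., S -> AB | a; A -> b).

S -> a | b | AD | XE; A -> a; B -> b; C -> AG; D -> SA; E -> AG; F -> SA; G -> a | XC; X -> AF | BB

No ε-productions.
After unit-elimination: S -> a | b | XaG | aSa; G -> a | XaG; X -> bb | aSa.
TERM: introduce A -> a, B -> b and substitute in every rule of length ≥2.
BIN: G -> XAG becomes G -> XC, C -> AG; S -> ASA becomes S -> AD, D -> SA; S -> XAG becomes S -> XE, E -> AG; X -> ASA becomes X -> AF, F -> SA.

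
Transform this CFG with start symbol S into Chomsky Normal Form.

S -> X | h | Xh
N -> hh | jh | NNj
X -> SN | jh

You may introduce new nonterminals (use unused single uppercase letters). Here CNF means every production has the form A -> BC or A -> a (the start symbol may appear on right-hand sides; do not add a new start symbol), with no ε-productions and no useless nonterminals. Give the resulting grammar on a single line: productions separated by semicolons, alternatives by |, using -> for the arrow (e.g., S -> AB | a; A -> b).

No ε-productions.
After unit-elimination: S -> h | SN | Xh | jh; N -> hh | jh | NNj; X -> SN | jh.
TERM: introduce B -> h, A -> j and substitute in every rule of length ≥2.
BIN: N -> NNA becomes N -> NC, C -> NA.

S -> h | AB | SN | XB; A -> j; B -> h; C -> NA; N -> AB | BB | NC; X -> AB | SN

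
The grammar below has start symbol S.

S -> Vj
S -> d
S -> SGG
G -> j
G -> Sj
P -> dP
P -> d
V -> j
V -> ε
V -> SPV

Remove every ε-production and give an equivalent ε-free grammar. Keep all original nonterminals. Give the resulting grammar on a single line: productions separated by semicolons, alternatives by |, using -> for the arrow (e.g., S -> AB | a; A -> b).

Nullable set: {V}.
S -> Vj: V nullable, giving Vj | j.
Drop V -> ε.
V -> SPV: V nullable, giving SP | SPV.
Unchanged (no nullable symbols): S -> SGG; S -> d; G -> Sj; G -> j; P -> d; P -> dP; V -> j.

S -> d | j | Vj | SGG; G -> j | Sj; P -> d | dP; V -> j | SP | SPV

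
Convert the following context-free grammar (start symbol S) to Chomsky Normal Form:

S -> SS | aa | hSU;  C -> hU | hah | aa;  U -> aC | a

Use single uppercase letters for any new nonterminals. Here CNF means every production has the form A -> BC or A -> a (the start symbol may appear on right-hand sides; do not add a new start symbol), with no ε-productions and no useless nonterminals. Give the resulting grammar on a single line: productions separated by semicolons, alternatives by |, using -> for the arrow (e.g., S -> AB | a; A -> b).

S -> AA | BE | SS; A -> a; B -> h; C -> AA | BD | BU; D -> AB; E -> SU; U -> a | AC

No ε-productions.
No unit productions to eliminate.
TERM: introduce A -> a, B -> h and substitute in every rule of length ≥2.
BIN: C -> BAB becomes C -> BD, D -> AB; S -> BSU becomes S -> BE, E -> SU.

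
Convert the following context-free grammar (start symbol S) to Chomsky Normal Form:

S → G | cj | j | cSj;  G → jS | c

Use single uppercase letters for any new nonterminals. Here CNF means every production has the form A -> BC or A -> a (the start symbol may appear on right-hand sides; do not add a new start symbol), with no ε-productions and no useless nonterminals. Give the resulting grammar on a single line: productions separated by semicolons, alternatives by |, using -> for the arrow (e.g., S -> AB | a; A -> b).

S -> c | j | AS | BA | BC; A -> j; B -> c; C -> SA

No ε-productions.
After unit-elimination: S -> c | j | cj | jS | cSj; G -> c | jS.
TERM: introduce B -> c, A -> j and substitute in every rule of length ≥2.
BIN: S -> BSA becomes S -> BC, C -> SA.
Drop unreachable/unproductive: G.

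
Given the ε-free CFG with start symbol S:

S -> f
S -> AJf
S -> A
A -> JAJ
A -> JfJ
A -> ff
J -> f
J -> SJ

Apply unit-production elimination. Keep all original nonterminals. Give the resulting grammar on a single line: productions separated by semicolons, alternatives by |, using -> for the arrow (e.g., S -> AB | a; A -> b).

S -> f | ff | AJf | JAJ | JfJ; A -> ff | JAJ | JfJ; J -> f | SJ

Unit productions: S->A.
Unit pairs (A ⇒* B via units): (S,A).
S: inherits non-unit rules of {A, S} → AJf | JAJ | JfJ | f | ff.
A: inherits non-unit rules of {A} → JAJ | JfJ | ff.
J: inherits non-unit rules of {J} → SJ | f.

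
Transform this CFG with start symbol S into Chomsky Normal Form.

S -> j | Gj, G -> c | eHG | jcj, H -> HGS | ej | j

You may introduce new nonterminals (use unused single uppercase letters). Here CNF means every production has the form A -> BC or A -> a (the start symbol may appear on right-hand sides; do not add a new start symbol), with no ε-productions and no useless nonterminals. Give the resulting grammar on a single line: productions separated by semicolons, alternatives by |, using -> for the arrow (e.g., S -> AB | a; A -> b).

S -> j | GB; A -> e; B -> j; C -> c; D -> HG; E -> CB; F -> GS; G -> c | AD | BE; H -> j | AB | HF

No ε-productions.
No unit productions to eliminate.
TERM: introduce C -> c, A -> e, B -> j and substitute in every rule of length ≥2.
BIN: G -> AHG becomes G -> AD, D -> HG; G -> BCB becomes G -> BE, E -> CB; H -> HGS becomes H -> HF, F -> GS.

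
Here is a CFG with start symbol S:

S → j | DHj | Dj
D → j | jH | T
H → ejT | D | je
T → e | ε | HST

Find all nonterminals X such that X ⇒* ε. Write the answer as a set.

{D, H, T}

Directly nullable (have an ε-rule): {T}.
D is nullable via D -> T (every symbol on the right is already known nullable).
H is nullable via H -> D (every symbol on the right is already known nullable).
Not nullable: S — each has a terminal in every rule's right-hand side or depends on a non-nullable symbol.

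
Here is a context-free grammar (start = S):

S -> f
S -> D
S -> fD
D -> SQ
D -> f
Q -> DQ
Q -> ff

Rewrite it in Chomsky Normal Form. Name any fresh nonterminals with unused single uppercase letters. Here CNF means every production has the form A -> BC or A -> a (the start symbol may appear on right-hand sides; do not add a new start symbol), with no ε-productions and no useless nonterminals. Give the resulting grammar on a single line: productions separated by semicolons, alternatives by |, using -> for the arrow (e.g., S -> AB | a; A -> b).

No ε-productions.
After unit-elimination: S -> f | SQ | fD; D -> f | SQ; Q -> DQ | ff.
TERM: introduce A -> f and substitute in every rule of length ≥2.

S -> f | AD | SQ; A -> f; D -> f | SQ; Q -> AA | DQ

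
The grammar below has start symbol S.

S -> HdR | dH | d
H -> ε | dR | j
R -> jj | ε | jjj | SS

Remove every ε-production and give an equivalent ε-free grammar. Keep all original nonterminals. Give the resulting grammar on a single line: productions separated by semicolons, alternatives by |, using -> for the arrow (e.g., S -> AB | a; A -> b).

S -> d | Hd | dH | dR | HdR; H -> d | j | dR; R -> SS | jj | jjj

Nullable set: {H, R}.
S -> HdR: H, R nullable, giving Hd | HdR | d | dR.
S -> dH: H nullable, giving d | dH.
Drop H -> ε.
H -> dR: R nullable, giving d | dR.
Drop R -> ε.
Unchanged (no nullable symbols): S -> d; H -> j; R -> SS; R -> jj; R -> jjj.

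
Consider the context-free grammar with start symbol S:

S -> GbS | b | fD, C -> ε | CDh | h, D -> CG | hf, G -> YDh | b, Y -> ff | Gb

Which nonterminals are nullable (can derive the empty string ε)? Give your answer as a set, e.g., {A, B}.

Directly nullable (have an ε-rule): {C}.
Not nullable: D, G, S, Y — each has a terminal in every rule's right-hand side or depends on a non-nullable symbol.

{C}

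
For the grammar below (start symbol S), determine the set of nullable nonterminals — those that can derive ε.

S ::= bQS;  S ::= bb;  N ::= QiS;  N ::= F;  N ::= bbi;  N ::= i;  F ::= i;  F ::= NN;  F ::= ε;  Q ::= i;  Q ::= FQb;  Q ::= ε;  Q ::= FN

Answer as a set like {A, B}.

Directly nullable (have an ε-rule): {F, Q}.
N is nullable via N -> F (every symbol on the right is already known nullable).
Not nullable: S — each has a terminal in every rule's right-hand side or depends on a non-nullable symbol.

{F, N, Q}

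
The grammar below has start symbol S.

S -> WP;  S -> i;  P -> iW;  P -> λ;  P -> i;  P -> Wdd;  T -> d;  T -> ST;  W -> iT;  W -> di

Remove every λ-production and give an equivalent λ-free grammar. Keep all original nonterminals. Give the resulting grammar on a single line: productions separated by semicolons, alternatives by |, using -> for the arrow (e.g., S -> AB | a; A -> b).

S -> W | i | WP; P -> i | iW | Wdd; T -> d | ST; W -> di | iT

Nullable set: {P}.
S -> WP: P nullable, giving W | WP.
Drop P -> λ.
Unchanged (no nullable symbols): S -> i; P -> Wdd; P -> i; P -> iW; T -> ST; T -> d; W -> di; W -> iT.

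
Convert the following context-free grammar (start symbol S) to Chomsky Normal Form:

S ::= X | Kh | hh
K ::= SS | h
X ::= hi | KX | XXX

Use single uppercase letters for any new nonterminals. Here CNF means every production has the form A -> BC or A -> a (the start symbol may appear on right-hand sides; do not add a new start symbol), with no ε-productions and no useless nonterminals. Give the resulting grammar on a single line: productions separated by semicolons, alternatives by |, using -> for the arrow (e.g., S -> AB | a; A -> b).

S -> AA | AB | KA | KX | XC; A -> h; B -> i; C -> XX; D -> XX; K -> h | SS; X -> AB | KX | XD

No ε-productions.
After unit-elimination: S -> KX | Kh | hh | hi | XXX; K -> h | SS; X -> KX | hi | XXX.
TERM: introduce A -> h, B -> i and substitute in every rule of length ≥2.
BIN: S -> XXX becomes S -> XC, C -> XX; X -> XXX becomes X -> XD, D -> XX.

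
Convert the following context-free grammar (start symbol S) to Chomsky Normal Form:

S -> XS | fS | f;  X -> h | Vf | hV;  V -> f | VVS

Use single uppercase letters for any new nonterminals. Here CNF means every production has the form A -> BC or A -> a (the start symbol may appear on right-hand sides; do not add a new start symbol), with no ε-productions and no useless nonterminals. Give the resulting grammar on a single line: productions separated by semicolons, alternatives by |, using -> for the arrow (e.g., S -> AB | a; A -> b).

No ε-productions.
No unit productions to eliminate.
TERM: introduce A -> f, B -> h and substitute in every rule of length ≥2.
BIN: V -> VVS becomes V -> VC, C -> VS.

S -> f | AS | XS; A -> f; B -> h; C -> VS; V -> f | VC; X -> h | BV | VA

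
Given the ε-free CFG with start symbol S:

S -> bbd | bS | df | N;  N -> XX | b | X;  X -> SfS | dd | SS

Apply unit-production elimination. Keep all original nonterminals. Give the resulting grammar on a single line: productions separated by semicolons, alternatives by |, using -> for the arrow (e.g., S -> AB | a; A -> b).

S -> b | SS | XX | bS | dd | df | SfS | bbd; N -> b | SS | XX | dd | SfS; X -> SS | dd | SfS

Unit productions: N->X, S->N.
Unit pairs (A ⇒* B via units): (N,X), (S,N), (S,X).
S: inherits non-unit rules of {N, S, X} → SS | SfS | XX | b | bS | bbd | dd | df.
N: inherits non-unit rules of {N, X} → SS | SfS | XX | b | dd.
X: inherits non-unit rules of {X} → SS | SfS | dd.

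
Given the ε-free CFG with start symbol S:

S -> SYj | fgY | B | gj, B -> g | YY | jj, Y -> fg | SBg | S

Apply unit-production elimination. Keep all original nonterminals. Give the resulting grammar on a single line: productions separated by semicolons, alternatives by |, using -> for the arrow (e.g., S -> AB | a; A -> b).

S -> g | YY | gj | jj | SYj | fgY; B -> g | YY | jj; Y -> g | YY | fg | gj | jj | SBg | SYj | fgY

Unit productions: S->B, Y->S.
Unit pairs (A ⇒* B via units): (S,B), (Y,B), (Y,S).
S: inherits non-unit rules of {B, S} → SYj | YY | fgY | g | gj | jj.
B: inherits non-unit rules of {B} → YY | g | jj.
Y: inherits non-unit rules of {B, S, Y} → SBg | SYj | YY | fg | fgY | g | gj | jj.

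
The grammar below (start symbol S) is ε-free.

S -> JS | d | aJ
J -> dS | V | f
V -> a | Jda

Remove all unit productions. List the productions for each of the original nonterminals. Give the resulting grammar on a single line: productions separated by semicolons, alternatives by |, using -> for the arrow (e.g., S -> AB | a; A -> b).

S -> d | JS | aJ; J -> a | f | dS | Jda; V -> a | Jda

Unit productions: J->V.
Unit pairs (A ⇒* B via units): (J,V).
S: inherits non-unit rules of {S} → JS | aJ | d.
J: inherits non-unit rules of {J, V} → Jda | a | dS | f.
V: inherits non-unit rules of {V} → Jda | a.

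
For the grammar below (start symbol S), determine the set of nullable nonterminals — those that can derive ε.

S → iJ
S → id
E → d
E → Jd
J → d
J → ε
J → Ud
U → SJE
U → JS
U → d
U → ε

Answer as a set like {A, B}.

{J, U}

Directly nullable (have an ε-rule): {J, U}.
Not nullable: E, S — each has a terminal in every rule's right-hand side or depends on a non-nullable symbol.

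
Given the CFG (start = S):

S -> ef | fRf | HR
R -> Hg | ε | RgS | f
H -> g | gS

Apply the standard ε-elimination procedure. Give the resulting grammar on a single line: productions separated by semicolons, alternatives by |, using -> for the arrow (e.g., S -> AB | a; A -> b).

Nullable set: {R}.
S -> HR: R nullable, giving H | HR.
S -> fRf: R nullable, giving fRf | ff.
Drop R -> ε.
R -> RgS: R nullable, giving RgS | gS.
Unchanged (no nullable symbols): S -> ef; H -> g; H -> gS; R -> Hg; R -> f.

S -> H | HR | ef | ff | fRf; H -> g | gS; R -> f | Hg | gS | RgS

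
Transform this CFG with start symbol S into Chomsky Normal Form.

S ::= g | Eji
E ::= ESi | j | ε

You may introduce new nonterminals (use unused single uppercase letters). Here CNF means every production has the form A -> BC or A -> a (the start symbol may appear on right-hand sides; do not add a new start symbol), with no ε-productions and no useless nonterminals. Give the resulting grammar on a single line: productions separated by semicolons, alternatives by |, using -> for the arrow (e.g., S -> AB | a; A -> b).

Nullable: {E}; after ε-elimination: S -> g | ji | Eji; E -> j | Si | ESi.
No unit productions to eliminate.
TERM: introduce A -> i, B -> j and substitute in every rule of length ≥2.
BIN: E -> ESA becomes E -> EC, C -> SA; S -> EBA becomes S -> ED, D -> BA.

S -> g | BA | ED; A -> i; B -> j; C -> SA; D -> BA; E -> j | EC | SA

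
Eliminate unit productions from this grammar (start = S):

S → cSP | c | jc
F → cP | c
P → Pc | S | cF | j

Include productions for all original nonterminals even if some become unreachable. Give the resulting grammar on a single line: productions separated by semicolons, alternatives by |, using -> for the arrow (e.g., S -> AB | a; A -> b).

Unit productions: P->S.
Unit pairs (A ⇒* B via units): (P,S).
S: inherits non-unit rules of {S} → c | cSP | jc.
F: inherits non-unit rules of {F} → c | cP.
P: inherits non-unit rules of {P, S} → Pc | c | cF | cSP | j | jc.

S -> c | jc | cSP; F -> c | cP; P -> c | j | Pc | cF | jc | cSP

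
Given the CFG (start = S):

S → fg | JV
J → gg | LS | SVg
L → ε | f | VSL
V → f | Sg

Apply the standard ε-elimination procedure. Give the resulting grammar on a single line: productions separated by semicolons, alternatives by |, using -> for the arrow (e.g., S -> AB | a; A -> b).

Nullable set: {L}.
J -> LS: L nullable, giving LS | S.
Drop L -> ε.
L -> VSL: L nullable, giving VS | VSL.
Unchanged (no nullable symbols): S -> JV; S -> fg; J -> SVg; J -> gg; L -> f; V -> Sg; V -> f.

S -> JV | fg; J -> S | LS | gg | SVg; L -> f | VS | VSL; V -> f | Sg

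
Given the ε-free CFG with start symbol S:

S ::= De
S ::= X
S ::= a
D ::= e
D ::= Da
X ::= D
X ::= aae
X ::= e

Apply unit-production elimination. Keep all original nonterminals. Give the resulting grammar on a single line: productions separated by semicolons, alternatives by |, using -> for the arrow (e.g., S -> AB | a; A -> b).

Unit productions: S->X, X->D.
Unit pairs (A ⇒* B via units): (S,D), (S,X), (X,D).
S: inherits non-unit rules of {D, S, X} → Da | De | a | aae | e.
D: inherits non-unit rules of {D} → Da | e.
X: inherits non-unit rules of {D, X} → Da | aae | e.

S -> a | e | Da | De | aae; D -> e | Da; X -> e | Da | aae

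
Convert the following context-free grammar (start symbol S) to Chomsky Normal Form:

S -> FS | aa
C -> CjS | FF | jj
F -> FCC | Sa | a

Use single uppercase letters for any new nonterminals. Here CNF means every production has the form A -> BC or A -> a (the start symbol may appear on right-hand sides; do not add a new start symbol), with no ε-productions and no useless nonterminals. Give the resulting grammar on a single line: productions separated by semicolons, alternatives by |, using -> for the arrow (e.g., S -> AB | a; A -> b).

S -> BB | FS; A -> j; B -> a; C -> AA | CD | FF; D -> AS; E -> CC; F -> a | FE | SB

No ε-productions.
No unit productions to eliminate.
TERM: introduce B -> a, A -> j and substitute in every rule of length ≥2.
BIN: C -> CAS becomes C -> CD, D -> AS; F -> FCC becomes F -> FE, E -> CC.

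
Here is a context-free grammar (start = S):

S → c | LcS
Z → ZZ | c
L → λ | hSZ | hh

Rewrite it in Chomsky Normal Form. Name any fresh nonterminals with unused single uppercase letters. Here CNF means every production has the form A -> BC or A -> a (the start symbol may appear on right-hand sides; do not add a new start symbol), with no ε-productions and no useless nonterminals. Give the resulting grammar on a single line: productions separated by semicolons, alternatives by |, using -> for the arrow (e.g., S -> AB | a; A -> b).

Nullable: {L}; after ε-elimination: S -> c | cS | LcS; L -> hh | hSZ; Z -> c | ZZ.
No unit productions to eliminate.
TERM: introduce B -> c, A -> h and substitute in every rule of length ≥2.
BIN: L -> ASZ becomes L -> AC, C -> SZ; S -> LBS becomes S -> LD, D -> BS.

S -> c | BS | LD; A -> h; B -> c; C -> SZ; D -> BS; L -> AA | AC; Z -> c | ZZ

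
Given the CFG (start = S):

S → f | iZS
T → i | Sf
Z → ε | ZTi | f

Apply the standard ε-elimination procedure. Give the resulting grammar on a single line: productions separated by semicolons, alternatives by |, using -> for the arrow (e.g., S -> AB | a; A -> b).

S -> f | iS | iZS; T -> i | Sf; Z -> f | Ti | ZTi

Nullable set: {Z}.
S -> iZS: Z nullable, giving iS | iZS.
Drop Z -> ε.
Z -> ZTi: Z nullable, giving Ti | ZTi.
Unchanged (no nullable symbols): S -> f; T -> Sf; T -> i; Z -> f.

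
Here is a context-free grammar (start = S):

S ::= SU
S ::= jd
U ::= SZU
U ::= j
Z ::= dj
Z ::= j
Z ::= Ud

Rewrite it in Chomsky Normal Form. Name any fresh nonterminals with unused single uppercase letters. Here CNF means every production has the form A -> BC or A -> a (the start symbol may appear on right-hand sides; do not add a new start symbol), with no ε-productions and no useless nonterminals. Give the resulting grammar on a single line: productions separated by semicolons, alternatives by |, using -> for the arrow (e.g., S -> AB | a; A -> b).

S -> AB | SU; A -> j; B -> d; C -> ZU; U -> j | SC; Z -> j | BA | UB

No ε-productions.
No unit productions to eliminate.
TERM: introduce B -> d, A -> j and substitute in every rule of length ≥2.
BIN: U -> SZU becomes U -> SC, C -> ZU.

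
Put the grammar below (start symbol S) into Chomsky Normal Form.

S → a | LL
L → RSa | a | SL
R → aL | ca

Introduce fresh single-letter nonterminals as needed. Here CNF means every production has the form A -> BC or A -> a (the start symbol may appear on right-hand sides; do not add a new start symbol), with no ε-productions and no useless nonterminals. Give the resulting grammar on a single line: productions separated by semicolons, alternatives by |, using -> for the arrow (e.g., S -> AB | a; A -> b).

No ε-productions.
No unit productions to eliminate.
TERM: introduce A -> a, B -> c and substitute in every rule of length ≥2.
BIN: L -> RSA becomes L -> RC, C -> SA.

S -> a | LL; A -> a; B -> c; C -> SA; L -> a | RC | SL; R -> AL | BA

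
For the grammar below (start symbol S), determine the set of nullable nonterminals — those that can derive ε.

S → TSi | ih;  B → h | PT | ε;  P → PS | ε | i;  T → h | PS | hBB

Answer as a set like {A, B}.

Directly nullable (have an ε-rule): {B, P}.
Not nullable: S, T — each has a terminal in every rule's right-hand side or depends on a non-nullable symbol.

{B, P}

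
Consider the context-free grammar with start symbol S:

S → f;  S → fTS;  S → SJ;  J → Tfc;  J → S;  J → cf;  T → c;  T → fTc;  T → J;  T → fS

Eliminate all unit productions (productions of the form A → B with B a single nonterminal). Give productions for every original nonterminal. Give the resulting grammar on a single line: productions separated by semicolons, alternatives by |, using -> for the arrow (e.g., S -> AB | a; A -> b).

Unit productions: J->S, T->J.
Unit pairs (A ⇒* B via units): (J,S), (T,J), (T,S).
S: inherits non-unit rules of {S} → SJ | f | fTS.
J: inherits non-unit rules of {J, S} → SJ | Tfc | cf | f | fTS.
T: inherits non-unit rules of {J, S, T} → SJ | Tfc | c | cf | f | fS | fTS | fTc.

S -> f | SJ | fTS; J -> f | SJ | cf | Tfc | fTS; T -> c | f | SJ | cf | fS | Tfc | fTS | fTc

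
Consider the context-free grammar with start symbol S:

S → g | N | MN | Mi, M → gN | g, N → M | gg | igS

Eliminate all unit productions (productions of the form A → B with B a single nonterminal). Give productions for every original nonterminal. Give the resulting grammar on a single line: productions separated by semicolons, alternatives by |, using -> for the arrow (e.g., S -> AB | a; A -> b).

Unit productions: N->M, S->N.
Unit pairs (A ⇒* B via units): (N,M), (S,M), (S,N).
S: inherits non-unit rules of {M, N, S} → MN | Mi | g | gN | gg | igS.
M: inherits non-unit rules of {M} → g | gN.
N: inherits non-unit rules of {M, N} → g | gN | gg | igS.

S -> g | MN | Mi | gN | gg | igS; M -> g | gN; N -> g | gN | gg | igS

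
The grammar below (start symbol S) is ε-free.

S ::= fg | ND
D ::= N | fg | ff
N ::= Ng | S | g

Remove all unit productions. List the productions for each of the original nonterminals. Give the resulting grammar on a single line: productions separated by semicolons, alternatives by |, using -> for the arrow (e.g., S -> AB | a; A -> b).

Unit productions: D->N, N->S.
Unit pairs (A ⇒* B via units): (D,N), (D,S), (N,S).
S: inherits non-unit rules of {S} → ND | fg.
D: inherits non-unit rules of {D, N, S} → ND | Ng | ff | fg | g.
N: inherits non-unit rules of {N, S} → ND | Ng | fg | g.

S -> ND | fg; D -> g | ND | Ng | ff | fg; N -> g | ND | Ng | fg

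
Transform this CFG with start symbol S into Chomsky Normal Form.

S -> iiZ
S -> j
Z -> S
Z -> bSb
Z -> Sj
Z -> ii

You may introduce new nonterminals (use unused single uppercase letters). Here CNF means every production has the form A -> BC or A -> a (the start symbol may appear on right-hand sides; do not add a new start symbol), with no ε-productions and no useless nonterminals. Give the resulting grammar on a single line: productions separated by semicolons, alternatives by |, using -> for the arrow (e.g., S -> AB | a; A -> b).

No ε-productions.
After unit-elimination: S -> j | iiZ; Z -> j | Sj | ii | bSb | iiZ.
TERM: introduce C -> b, A -> i, B -> j and substitute in every rule of length ≥2.
BIN: S -> AAZ becomes S -> AD, D -> AZ; Z -> AAZ becomes Z -> AE, E -> AZ; Z -> CSC becomes Z -> CF, F -> SC.

S -> j | AD; A -> i; B -> j; C -> b; D -> AZ; E -> AZ; F -> SC; Z -> j | AA | AE | CF | SB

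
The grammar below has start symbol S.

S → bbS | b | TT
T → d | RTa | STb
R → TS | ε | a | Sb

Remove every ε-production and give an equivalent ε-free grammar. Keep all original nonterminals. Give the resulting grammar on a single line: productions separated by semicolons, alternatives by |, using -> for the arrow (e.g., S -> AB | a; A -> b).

S -> b | TT | bbS; R -> a | Sb | TS; T -> d | Ta | RTa | STb

Nullable set: {R}.
Drop R -> ε.
T -> RTa: R nullable, giving RTa | Ta.
Unchanged (no nullable symbols): S -> TT; S -> b; S -> bbS; R -> Sb; R -> TS; R -> a; T -> STb; T -> d.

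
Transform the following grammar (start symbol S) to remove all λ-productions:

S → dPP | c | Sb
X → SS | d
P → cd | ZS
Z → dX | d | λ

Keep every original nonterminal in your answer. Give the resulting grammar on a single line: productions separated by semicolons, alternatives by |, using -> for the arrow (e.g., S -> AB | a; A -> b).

S -> c | Sb | dPP; P -> S | ZS | cd; X -> d | SS; Z -> d | dX

Nullable set: {Z}.
P -> ZS: Z nullable, giving S | ZS.
Drop Z -> λ.
Unchanged (no nullable symbols): S -> Sb; S -> c; S -> dPP; P -> cd; X -> SS; X -> d; Z -> d; Z -> dX.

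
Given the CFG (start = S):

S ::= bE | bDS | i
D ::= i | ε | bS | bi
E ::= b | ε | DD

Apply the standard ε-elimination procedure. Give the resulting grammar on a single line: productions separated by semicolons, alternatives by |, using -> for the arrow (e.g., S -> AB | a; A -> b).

S -> b | i | bE | bS | bDS; D -> i | bS | bi; E -> D | b | DD

Nullable set: {D, E}.
S -> bDS: D nullable, giving bDS | bS.
S -> bE: E nullable, giving b | bE.
Drop D -> ε.
Drop E -> ε.
E -> DD: D, D nullable, giving D | DD.
Unchanged (no nullable symbols): S -> i; D -> bS; D -> bi; D -> i; E -> b.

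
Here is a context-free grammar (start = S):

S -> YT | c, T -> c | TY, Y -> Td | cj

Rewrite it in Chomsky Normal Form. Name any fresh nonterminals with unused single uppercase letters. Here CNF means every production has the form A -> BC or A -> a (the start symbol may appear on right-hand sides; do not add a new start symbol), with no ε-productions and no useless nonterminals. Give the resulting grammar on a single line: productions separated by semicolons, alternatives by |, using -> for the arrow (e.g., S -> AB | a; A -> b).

No ε-productions.
No unit productions to eliminate.
TERM: introduce B -> c, A -> d, C -> j and substitute in every rule of length ≥2.

S -> c | YT; A -> d; B -> c; C -> j; T -> c | TY; Y -> BC | TA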